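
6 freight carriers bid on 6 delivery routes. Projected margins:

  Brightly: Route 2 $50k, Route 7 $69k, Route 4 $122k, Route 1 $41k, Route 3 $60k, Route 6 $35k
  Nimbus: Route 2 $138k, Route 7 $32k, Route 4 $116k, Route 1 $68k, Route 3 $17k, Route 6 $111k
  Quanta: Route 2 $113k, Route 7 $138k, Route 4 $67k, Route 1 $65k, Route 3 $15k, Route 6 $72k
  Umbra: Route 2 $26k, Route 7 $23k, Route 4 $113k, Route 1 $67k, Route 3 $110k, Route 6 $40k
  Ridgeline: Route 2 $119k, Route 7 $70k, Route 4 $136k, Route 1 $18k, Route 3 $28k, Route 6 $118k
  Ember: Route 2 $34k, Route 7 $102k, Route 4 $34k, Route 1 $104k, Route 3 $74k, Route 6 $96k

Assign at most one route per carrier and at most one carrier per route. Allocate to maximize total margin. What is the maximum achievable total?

Max total: $730k

Optimal: Brightly→Route 4 ($122k), Nimbus→Route 2 ($138k), Quanta→Route 7 ($138k), Umbra→Route 3 ($110k), Ridgeline→Route 6 ($118k), Ember→Route 1 ($104k) — total 122+138+138+110+118+104 = $730k.
Max-entry greedy (repeatedly take the single best remaining cell) gives $661k, worse by 69.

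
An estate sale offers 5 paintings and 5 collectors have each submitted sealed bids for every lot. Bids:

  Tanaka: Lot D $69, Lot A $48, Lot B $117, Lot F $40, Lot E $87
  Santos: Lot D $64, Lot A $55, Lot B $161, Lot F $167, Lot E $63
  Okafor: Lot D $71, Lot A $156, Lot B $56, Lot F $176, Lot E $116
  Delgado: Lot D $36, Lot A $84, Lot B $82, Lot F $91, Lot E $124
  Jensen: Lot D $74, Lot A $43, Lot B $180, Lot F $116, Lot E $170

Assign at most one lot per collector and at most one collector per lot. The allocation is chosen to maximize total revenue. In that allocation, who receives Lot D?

Tanaka receives Lot D.

Optimal: Tanaka→Lot D ($69), Santos→Lot F ($167), Okafor→Lot A ($156), Delgado→Lot E ($124), Jensen→Lot B ($180) — total 69+167+156+124+180 = $696.
Row-greedy (each collector in turn takes its best remaining lot) gives $638, worse by 58.
Swapping Santos↔Delgado (Santos→Lot E $63, Delgado→Lot F $91) loses 137.
Every other assignment is strictly worse.
Tanaka's own top lot is Lot B ($117), but forcing Tanaka→Lot B and reassigning the rest optimally gives only $646 — worse by 50.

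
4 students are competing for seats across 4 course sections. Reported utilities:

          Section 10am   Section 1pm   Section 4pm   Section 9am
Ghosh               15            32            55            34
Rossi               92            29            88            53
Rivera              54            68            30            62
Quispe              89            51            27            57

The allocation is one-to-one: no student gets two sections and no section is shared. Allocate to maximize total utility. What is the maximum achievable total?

Maximum total: 279 points

Optimal: Ghosh→Section 9am (34 points), Rossi→Section 4pm (88 points), Rivera→Section 1pm (68 points), Quispe→Section 10am (89 points) — total 34+88+68+89 = 279 points.
Max-entry greedy (repeatedly take the single best remaining cell) gives 272 points, worse by 7.
Swapping Rossi↔Quispe (Rossi→Section 10am 92 points, Quispe→Section 4pm 27 points) loses 58.
Every other assignment is strictly worse.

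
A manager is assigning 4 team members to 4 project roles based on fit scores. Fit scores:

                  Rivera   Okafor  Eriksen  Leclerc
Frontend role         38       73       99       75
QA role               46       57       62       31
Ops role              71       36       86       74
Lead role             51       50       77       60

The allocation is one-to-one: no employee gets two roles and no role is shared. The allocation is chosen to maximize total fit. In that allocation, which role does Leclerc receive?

Leclerc receives Lead role.

Optimal: Rivera→Ops role (71 pts), Okafor→QA role (57 pts), Eriksen→Frontend role (99 pts), Leclerc→Lead role (60 pts) — total 71+57+99+60 = 287 pts.
Leclerc's own top role is Frontend role (75 pts), but forcing Leclerc→Frontend role and reassigning the rest optimally gives only 280 pts — worse by 7.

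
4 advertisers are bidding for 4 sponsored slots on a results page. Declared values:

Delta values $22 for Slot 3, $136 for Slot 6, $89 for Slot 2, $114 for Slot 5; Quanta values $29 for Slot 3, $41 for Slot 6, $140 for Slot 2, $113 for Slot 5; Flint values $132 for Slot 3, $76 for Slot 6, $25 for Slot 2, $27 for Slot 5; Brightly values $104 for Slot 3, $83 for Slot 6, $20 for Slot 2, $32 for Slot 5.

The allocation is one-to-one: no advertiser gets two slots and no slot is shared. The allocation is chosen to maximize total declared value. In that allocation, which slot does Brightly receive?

Optimal: Delta→Slot 5 ($114), Quanta→Slot 2 ($140), Flint→Slot 3 ($132), Brightly→Slot 6 ($83) — total 114+140+132+83 = $469.
Column-greedy (each slot in turn goes to its best remaining advertiser) gives $440, worse by 29.
No other one-to-one assignment exceeds $469.
Brightly's own top slot is Slot 3 ($104), but forcing Brightly→Slot 3 and reassigning the rest optimally gives only $434 — worse by 35.

Brightly receives Slot 6.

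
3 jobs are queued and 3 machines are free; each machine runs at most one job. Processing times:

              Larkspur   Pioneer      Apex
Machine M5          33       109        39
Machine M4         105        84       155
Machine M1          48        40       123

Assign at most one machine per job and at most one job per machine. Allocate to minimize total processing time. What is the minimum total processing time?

Minimum total: 171 min

Treat this as an assignment problem: match each job to one machine.
Optimal: Larkspur→Machine M1 (48 min), Pioneer→Machine M4 (84 min), Apex→Machine M5 (39 min) — total 48+84+39 = 171 min.
Row-greedy (each job in turn takes its cheapest remaining machine) gives 228 min, worse by 57.
Next-best assignment: Larkspur→Machine M4, Pioneer→Machine M1, Apex→Machine M5 = 184 min.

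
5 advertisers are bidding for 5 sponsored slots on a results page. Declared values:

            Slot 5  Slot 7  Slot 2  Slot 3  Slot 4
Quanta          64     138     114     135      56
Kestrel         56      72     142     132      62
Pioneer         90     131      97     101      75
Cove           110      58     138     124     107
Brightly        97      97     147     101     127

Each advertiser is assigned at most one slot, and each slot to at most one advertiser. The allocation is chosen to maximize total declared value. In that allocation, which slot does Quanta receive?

Optimal: Quanta→Slot 3 ($135), Kestrel→Slot 2 ($142), Pioneer→Slot 7 ($131), Cove→Slot 5 ($110), Brightly→Slot 4 ($127) — total 135+142+131+110+127 = $645.
Max-entry greedy (repeatedly take the single best remaining cell) gives $602, worse by 43.
Next-best assignment: Quanta→Slot 7, Kestrel→Slot 3, Pioneer→Slot 5, Cove→Slot 2, Brightly→Slot 4 = $625.
Checked against all permutations: $645 is optimal.
Quanta's own top slot is Slot 7 ($138), but forcing Quanta→Slot 7 and reassigning the rest optimally gives only $625 — worse by 20.

Quanta receives Slot 3.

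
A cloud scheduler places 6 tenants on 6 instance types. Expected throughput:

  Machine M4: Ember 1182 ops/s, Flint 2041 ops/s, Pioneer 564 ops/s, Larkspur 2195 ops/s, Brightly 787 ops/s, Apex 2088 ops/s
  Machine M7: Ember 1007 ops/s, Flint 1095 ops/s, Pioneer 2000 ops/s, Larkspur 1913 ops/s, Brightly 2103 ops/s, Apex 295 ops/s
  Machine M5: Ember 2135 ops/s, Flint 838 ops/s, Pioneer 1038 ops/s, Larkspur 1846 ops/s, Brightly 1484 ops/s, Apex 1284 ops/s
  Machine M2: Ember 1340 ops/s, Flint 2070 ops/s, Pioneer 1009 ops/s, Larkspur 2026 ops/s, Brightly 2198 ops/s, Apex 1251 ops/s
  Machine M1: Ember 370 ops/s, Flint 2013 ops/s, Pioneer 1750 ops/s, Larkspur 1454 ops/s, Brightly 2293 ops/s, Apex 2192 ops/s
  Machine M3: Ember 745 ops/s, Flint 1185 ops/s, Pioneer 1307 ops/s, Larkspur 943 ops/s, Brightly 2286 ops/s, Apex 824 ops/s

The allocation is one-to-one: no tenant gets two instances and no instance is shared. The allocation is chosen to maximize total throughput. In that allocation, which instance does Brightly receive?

Optimal: Ember→Machine M5 (2135 ops/s), Flint→Machine M2 (2070 ops/s), Pioneer→Machine M7 (2000 ops/s), Larkspur→Machine M4 (2195 ops/s), Brightly→Machine M3 (2286 ops/s), Apex→Machine M1 (2192 ops/s) — total 2135+2070+2000+2195+2286+2192 = 12878 ops/s.
Row-greedy (each tenant in turn takes its best remaining instance) gives 11517 ops/s, worse by 1361.
Next-best assignment: Ember→Machine M5, Flint→Machine M4, Pioneer→Machine M7, Larkspur→Machine M2, Brightly→Machine M3, Apex→Machine M1 = 12680 ops/s.
Swapping Larkspur↔Brightly (Larkspur→Machine M3 943 ops/s, Brightly→Machine M4 787 ops/s) loses 2751.
Checked against all permutations: 12878 ops/s is optimal.
Brightly's own top instance is Machine M1 (2293 ops/s), but forcing Brightly→Machine M1 and reassigning the rest optimally gives only 11806 ops/s — worse by 1072.

Brightly receives Machine M3.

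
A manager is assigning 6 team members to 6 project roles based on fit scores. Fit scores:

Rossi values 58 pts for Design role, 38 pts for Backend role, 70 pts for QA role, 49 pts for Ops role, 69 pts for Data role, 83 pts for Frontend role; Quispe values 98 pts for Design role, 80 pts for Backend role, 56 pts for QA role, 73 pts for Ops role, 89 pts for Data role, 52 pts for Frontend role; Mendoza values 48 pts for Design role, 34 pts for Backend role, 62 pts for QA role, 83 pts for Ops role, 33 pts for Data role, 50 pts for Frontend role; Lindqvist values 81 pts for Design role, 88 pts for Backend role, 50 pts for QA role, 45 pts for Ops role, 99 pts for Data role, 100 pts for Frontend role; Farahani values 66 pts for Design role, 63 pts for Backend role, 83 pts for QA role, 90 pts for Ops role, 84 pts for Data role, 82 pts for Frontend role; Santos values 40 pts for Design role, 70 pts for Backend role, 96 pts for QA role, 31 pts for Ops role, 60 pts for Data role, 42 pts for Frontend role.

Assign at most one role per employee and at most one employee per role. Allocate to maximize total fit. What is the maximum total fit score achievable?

Max total: 532 pts

This is a one-to-one assignment (maximum-weight bipartite matching).
Optimal: Rossi→Frontend role (83 pts), Quispe→Design role (98 pts), Mendoza→Ops role (83 pts), Lindqvist→Backend role (88 pts), Farahani→Data role (84 pts), Santos→QA role (96 pts) — total 83+98+83+88+84+96 = 532 pts.
Row-greedy (each employee in turn takes its best remaining role) gives 516 pts, worse by 16.
Next-best assignment: Rossi→Frontend role, Quispe→Design role, Mendoza→Ops role, Lindqvist→Data role, Farahani→Backend role, Santos→QA role = 522 pts.
Swapping Farahani↔Quispe (Farahani→Design role 66 pts, Quispe→Data role 89 pts) loses 27.
Every other assignment is strictly worse.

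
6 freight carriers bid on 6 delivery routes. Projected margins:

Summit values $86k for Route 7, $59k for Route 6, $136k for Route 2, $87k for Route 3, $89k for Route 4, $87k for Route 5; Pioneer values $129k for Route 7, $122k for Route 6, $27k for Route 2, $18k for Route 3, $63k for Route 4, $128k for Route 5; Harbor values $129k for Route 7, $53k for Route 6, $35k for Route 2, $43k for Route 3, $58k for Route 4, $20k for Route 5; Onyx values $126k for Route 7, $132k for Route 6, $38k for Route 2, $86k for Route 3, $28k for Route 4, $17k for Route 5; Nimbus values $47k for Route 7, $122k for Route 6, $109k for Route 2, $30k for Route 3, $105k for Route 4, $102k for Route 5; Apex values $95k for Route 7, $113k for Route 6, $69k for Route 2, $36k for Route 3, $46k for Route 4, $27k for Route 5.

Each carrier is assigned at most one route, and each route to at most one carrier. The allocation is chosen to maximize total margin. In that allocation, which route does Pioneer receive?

Pioneer receives Route 5.

Treat this as an assignment problem: match each carrier to one route.
Optimal: Summit→Route 2 ($136k), Pioneer→Route 5 ($128k), Harbor→Route 7 ($129k), Onyx→Route 3 ($86k), Nimbus→Route 4 ($105k), Apex→Route 6 ($113k) — total 136+128+129+86+105+113 = $697k.
Max-entry greedy (repeatedly take the single best remaining cell) gives $572k, worse by 125.
Swapping Pioneer↔Harbor (Pioneer→Route 7 $129k, Harbor→Route 5 $20k) loses 108.
Every other assignment is strictly worse.
Pioneer's own top route is Route 7 ($129k), but forcing Pioneer→Route 7 and reassigning the rest optimally gives only $624k — worse by 73.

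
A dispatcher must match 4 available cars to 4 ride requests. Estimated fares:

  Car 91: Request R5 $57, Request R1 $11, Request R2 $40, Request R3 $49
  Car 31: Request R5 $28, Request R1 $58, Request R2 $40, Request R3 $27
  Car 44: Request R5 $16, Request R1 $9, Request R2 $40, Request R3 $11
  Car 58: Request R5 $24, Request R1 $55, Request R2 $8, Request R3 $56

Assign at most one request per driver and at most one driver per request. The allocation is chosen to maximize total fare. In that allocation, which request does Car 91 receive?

Treat this as an assignment problem: match each driver to one request.
Optimal: Car 91→Request R5 ($57), Car 31→Request R1 ($58), Car 44→Request R2 ($40), Car 58→Request R3 ($56) — total 57+58+40+56 = $211.
Swapping Car 44↔Car 91 (Car 44→Request R5 $16, Car 91→Request R2 $40) loses 41.
No other one-to-one assignment exceeds $211.

Car 91 receives Request R5.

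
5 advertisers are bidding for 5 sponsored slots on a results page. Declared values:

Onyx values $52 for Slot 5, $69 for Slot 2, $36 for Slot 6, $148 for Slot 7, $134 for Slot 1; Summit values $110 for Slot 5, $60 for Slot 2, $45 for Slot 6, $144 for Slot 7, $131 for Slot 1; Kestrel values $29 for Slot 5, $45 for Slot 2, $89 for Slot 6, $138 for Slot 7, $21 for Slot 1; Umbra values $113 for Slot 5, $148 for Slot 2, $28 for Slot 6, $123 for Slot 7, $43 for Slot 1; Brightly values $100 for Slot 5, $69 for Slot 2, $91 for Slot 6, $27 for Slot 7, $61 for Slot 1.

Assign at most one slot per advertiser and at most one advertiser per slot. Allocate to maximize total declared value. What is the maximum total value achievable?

Maximum total: $621

Optimal: Onyx→Slot 1 ($134), Summit→Slot 5 ($110), Kestrel→Slot 7 ($138), Umbra→Slot 2 ($148), Brightly→Slot 6 ($91) — total 134+110+138+148+91 = $621.
Max-entry greedy (repeatedly take the single best remaining cell) gives $616, worse by 5.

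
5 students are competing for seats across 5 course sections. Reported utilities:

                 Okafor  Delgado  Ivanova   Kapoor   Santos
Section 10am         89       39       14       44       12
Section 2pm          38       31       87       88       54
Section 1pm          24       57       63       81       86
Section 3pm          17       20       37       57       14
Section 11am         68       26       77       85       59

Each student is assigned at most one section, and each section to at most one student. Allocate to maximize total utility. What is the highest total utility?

This is a one-to-one assignment (maximum-weight bipartite matching).
Optimal: Okafor→Section 10am (89 points), Delgado→Section 3pm (20 points), Ivanova→Section 2pm (87 points), Kapoor→Section 11am (85 points), Santos→Section 1pm (86 points) — total 89+20+87+85+86 = 367 points.
Max-entry greedy (repeatedly take the single best remaining cell) gives 360 points, worse by 7.
No other one-to-one assignment exceeds 367 points.

Maximum total: 367 points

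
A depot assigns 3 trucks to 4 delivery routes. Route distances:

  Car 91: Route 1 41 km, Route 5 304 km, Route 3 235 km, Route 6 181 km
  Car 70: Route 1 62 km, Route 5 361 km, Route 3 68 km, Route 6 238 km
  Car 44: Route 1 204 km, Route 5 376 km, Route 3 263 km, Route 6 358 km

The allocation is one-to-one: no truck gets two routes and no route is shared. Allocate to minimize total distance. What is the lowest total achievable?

Optimal: Car 91→Route 6 (181 km), Car 70→Route 3 (68 km), Car 44→Route 1 (204 km) — total 181+68+204 = 453 km.
Every other assignment is strictly worse.

Minimum total: 453 km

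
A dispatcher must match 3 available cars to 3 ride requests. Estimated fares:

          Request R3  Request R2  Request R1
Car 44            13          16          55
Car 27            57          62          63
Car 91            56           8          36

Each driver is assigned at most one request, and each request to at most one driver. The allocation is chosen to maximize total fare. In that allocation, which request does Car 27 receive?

Car 27 receives Request R2.

This is the linear assignment problem.
Optimal: Car 44→Request R1 ($55), Car 27→Request R2 ($62), Car 91→Request R3 ($56) — total 55+62+56 = $173.
Max-entry greedy (repeatedly take the single best remaining cell) gives $135, worse by 38.
Next-best assignment: Car 44→Request R2, Car 27→Request R1, Car 91→Request R3 = $135.
Car 27's own top request is Request R1 ($63), but forcing Car 27→Request R1 and reassigning the rest optimally gives only $135 — worse by 38.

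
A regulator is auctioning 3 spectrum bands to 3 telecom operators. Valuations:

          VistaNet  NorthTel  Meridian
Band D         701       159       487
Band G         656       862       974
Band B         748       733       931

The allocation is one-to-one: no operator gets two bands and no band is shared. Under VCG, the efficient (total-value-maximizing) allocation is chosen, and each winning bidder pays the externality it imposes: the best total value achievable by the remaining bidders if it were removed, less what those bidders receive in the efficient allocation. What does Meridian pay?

Meridian pays $47M.

Efficient allocation: VistaNet→Band D ($701M), NorthTel→Band G ($862M), Meridian→Band B ($931M); total welfare W = $2494M.
Meridian receives Band B at value $931M, so the others get W − 931 = $1563M.
Without Meridian: best allocation of the remaining 2 bidders over all 3 bands is VistaNet→Band B ($748M), NorthTel→Band G ($862M), total $1610M.
VCG payment = (others' best without Meridian) − (others' welfare with Meridian) = 1610 − 1563 = $47M.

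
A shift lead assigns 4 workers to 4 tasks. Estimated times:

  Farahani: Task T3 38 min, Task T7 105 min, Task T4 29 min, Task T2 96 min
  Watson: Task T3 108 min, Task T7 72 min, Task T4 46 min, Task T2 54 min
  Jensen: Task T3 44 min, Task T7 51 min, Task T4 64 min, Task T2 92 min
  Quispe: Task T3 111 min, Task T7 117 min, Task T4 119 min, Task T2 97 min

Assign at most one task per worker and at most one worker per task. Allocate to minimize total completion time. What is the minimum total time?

Optimal: Farahani→Task T3 (38 min), Watson→Task T4 (46 min), Jensen→Task T7 (51 min), Quispe→Task T2 (97 min) — total 38+46+51+97 = 232 min.
Min-entry greedy (repeatedly take the single cheapest remaining cell) gives 244 min, worse by 12.
Swapping Farahani↔Jensen (Farahani→Task T7 105 min, Jensen→Task T3 44 min) adds 60.

Min total: 232 min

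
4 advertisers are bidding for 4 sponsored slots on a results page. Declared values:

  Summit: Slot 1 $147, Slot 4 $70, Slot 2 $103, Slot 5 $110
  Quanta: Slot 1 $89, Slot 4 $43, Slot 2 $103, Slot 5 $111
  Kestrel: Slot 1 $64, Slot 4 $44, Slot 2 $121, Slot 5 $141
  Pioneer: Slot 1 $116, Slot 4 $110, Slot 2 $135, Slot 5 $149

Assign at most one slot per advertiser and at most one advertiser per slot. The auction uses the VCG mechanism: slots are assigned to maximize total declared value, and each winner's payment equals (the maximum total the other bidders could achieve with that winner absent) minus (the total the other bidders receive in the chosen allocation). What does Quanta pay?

Efficient allocation: Summit→Slot 1 ($147), Quanta→Slot 2 ($103), Kestrel→Slot 5 ($141), Pioneer→Slot 4 ($110); total welfare W = $501.
Quanta receives Slot 2 at value $103, so the others get W − 103 = $398.
Without Quanta: best allocation of the remaining 3 bidders over all 4 slots is Summit→Slot 1 ($147), Kestrel→Slot 5 ($141), Pioneer→Slot 2 ($135), total $423.
VCG payment = (others' best without Quanta) − (others' welfare with Quanta) = 423 − 398 = $25.

Quanta pays $25.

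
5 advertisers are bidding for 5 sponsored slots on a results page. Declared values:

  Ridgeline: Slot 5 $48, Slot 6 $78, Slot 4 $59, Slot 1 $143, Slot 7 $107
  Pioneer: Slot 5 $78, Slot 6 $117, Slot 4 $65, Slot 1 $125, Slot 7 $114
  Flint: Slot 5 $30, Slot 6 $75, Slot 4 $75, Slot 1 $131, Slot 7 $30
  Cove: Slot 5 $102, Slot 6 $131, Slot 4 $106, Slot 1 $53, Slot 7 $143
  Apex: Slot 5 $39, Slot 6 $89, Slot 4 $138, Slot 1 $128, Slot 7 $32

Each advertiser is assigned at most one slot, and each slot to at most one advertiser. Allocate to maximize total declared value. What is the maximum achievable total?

Max total: $595

Optimal: Ridgeline→Slot 7 ($107), Pioneer→Slot 6 ($117), Flint→Slot 1 ($131), Cove→Slot 5 ($102), Apex→Slot 4 ($138) — total 107+117+131+102+138 = $595.
Max-entry greedy (repeatedly take the single best remaining cell) gives $571, worse by 24.
Next-best assignment: Ridgeline→Slot 7, Pioneer→Slot 5, Flint→Slot 1, Cove→Slot 6, Apex→Slot 4 = $585.
Swapping Ridgeline↔Pioneer (Ridgeline→Slot 6 $78, Pioneer→Slot 7 $114) loses 32.
Checked against all permutations: $595 is optimal.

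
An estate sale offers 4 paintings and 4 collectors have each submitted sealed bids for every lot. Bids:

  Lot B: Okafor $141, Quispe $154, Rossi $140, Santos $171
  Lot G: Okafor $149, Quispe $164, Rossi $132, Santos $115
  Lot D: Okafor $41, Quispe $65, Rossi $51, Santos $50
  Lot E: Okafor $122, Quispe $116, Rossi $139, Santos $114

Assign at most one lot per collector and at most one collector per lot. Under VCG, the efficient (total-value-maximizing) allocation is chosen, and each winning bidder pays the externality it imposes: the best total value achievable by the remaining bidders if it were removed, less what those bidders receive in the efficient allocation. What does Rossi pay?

Efficient allocation: Okafor→Lot G ($149), Quispe→Lot D ($65), Rossi→Lot E ($139), Santos→Lot B ($171); total welfare W = $524.
Rossi receives Lot E at value $139, so the others get W − 139 = $385.
Without Rossi: best allocation of the remaining 3 bidders over all 4 lots is Okafor→Lot E ($122), Quispe→Lot G ($164), Santos→Lot B ($171), total $457.
VCG payment = (others' best without Rossi) − (others' welfare with Rossi) = 457 − 385 = $72.

Rossi pays $72.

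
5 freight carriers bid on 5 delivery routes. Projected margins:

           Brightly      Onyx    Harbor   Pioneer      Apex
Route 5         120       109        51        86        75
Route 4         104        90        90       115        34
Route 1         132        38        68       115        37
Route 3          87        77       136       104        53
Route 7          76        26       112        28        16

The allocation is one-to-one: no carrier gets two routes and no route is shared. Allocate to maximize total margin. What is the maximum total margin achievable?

This is the linear assignment problem.
Optimal: Brightly→Route 1 ($132k), Onyx→Route 5 ($109k), Harbor→Route 7 ($112k), Pioneer→Route 4 ($115k), Apex→Route 3 ($53k) — total 132+109+112+115+53 = $521k.
Column-greedy (each route in turn goes to its best remaining carrier) gives $396k, worse by 125.
Next-best assignment: Brightly→Route 1, Onyx→Route 4, Harbor→Route 7, Pioneer→Route 3, Apex→Route 5 = $513k.
No other one-to-one assignment exceeds $521k.

Max total: $521k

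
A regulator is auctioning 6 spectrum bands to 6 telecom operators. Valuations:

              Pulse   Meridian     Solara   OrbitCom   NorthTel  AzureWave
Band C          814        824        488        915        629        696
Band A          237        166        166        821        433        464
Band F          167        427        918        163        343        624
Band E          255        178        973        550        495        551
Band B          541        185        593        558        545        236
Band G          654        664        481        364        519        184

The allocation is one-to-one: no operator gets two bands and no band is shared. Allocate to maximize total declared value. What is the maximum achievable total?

Max total: $4441M

This is the linear assignment problem.
Optimal: Pulse→Band C ($814M), Meridian→Band G ($664M), Solara→Band E ($973M), OrbitCom→Band A ($821M), NorthTel→Band B ($545M), AzureWave→Band F ($624M) — total 814+664+973+821+545+624 = $4441M.
Max-entry greedy (repeatedly take the single best remaining cell) gives $3958M, worse by 483.
Swapping Solara↔Pulse (Solara→Band C $488M, Pulse→Band E $255M) loses 1044.
Checked against all permutations: $4441M is optimal.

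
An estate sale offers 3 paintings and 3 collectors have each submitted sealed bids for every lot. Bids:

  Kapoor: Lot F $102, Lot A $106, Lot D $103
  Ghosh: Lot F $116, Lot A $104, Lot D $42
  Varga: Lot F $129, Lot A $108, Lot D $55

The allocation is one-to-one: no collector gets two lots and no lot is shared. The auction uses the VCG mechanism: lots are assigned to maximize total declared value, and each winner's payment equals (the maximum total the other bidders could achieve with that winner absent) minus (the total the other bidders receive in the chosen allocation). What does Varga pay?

Varga pays $15.

Efficient allocation: Kapoor→Lot D ($103), Ghosh→Lot A ($104), Varga→Lot F ($129); total welfare W = $336.
Varga receives Lot F at value $129, so the others get W − 129 = $207.
Without Varga: best allocation of the remaining 2 bidders over all 3 lots is Kapoor→Lot A ($106), Ghosh→Lot F ($116), total $222.
VCG payment = (others' best without Varga) − (others' welfare with Varga) = 222 − 207 = $15.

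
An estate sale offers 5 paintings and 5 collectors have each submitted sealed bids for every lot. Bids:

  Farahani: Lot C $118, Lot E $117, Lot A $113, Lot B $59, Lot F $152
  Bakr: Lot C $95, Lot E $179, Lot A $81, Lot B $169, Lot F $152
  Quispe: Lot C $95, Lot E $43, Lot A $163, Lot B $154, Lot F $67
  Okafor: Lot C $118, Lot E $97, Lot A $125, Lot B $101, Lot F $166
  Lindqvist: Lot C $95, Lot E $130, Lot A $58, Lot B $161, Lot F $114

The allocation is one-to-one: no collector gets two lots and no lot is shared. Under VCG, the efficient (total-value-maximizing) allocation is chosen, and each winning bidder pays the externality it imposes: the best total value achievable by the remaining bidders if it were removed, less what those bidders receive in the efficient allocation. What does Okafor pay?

Okafor pays $34.

Efficient allocation: Farahani→Lot C ($118), Bakr→Lot E ($179), Quispe→Lot A ($163), Okafor→Lot F ($166), Lindqvist→Lot B ($161); total welfare W = $787.
Okafor receives Lot F at value $166, so the others get W − 166 = $621.
Without Okafor: best allocation of the remaining 4 bidders over all 5 lots is Farahani→Lot F ($152), Bakr→Lot E ($179), Quispe→Lot A ($163), Lindqvist→Lot B ($161), total $655.
VCG payment = (others' best without Okafor) − (others' welfare with Okafor) = 655 − 621 = $34.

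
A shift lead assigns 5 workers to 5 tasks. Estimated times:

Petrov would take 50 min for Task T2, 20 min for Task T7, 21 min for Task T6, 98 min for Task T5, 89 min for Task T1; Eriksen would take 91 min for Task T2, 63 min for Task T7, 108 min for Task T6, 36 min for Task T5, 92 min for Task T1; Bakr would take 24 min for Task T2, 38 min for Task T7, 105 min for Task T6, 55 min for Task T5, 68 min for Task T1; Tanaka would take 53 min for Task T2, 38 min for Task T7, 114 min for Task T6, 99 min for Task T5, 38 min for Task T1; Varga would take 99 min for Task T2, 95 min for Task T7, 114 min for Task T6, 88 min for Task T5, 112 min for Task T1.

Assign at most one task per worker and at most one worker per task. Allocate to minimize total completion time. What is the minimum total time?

Minimum total: 214 min

Optimal: Petrov→Task T6 (21 min), Eriksen→Task T5 (36 min), Bakr→Task T2 (24 min), Tanaka→Task T1 (38 min), Varga→Task T7 (95 min) — total 21+36+24+38+95 = 214 min.
Checked against all permutations: 214 min is optimal.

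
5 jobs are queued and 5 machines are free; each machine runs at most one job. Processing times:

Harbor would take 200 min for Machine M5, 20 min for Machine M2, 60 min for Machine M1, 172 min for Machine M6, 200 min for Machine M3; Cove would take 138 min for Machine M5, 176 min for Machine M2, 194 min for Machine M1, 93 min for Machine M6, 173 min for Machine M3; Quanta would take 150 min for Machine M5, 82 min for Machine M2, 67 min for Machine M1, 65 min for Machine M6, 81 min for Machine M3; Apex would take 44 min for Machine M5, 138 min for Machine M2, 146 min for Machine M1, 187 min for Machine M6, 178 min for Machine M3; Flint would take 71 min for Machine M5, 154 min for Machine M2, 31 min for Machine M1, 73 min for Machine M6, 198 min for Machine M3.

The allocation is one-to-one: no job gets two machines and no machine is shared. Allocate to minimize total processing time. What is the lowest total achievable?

Minimum total: 269 min

Optimal: Harbor→Machine M2 (20 min), Cove→Machine M6 (93 min), Quanta→Machine M3 (81 min), Apex→Machine M5 (44 min), Flint→Machine M1 (31 min) — total 20+93+81+44+31 = 269 min.
Column-greedy (each machine in turn goes to its cheapest remaining job) gives 333 min, worse by 64.
Next-best assignment: Harbor→Machine M2, Cove→Machine M3, Quanta→Machine M6, Apex→Machine M5, Flint→Machine M1 = 333 min.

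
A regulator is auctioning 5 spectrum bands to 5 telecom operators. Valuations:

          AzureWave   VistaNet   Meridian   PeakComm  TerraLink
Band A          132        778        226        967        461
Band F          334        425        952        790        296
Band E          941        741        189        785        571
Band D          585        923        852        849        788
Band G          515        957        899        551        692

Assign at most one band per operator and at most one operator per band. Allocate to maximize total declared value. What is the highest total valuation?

Optimal: AzureWave→Band E ($941M), VistaNet→Band G ($957M), Meridian→Band F ($952M), PeakComm→Band A ($967M), TerraLink→Band D ($788M) — total 941+957+952+967+788 = $4605M.
No other one-to-one assignment exceeds $4605M.

Maximum total: $4605M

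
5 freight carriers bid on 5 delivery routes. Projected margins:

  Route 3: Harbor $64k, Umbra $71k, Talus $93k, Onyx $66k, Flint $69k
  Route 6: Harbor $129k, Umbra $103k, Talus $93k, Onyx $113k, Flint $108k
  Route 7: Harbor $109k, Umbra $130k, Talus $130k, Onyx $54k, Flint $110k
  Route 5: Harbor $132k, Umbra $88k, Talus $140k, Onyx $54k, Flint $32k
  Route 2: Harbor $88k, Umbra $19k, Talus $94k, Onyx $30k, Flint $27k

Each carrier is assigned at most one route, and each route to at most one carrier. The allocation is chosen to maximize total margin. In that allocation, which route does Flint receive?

This is the linear assignment problem.
Optimal: Harbor→Route 2 ($88k), Umbra→Route 7 ($130k), Talus→Route 5 ($140k), Onyx→Route 6 ($113k), Flint→Route 3 ($69k) — total 88+130+140+113+69 = $540k.
Max-entry greedy (repeatedly take the single best remaining cell) gives $498k, worse by 42.
Swapping Onyx↔Talus (Onyx→Route 5 $54k, Talus→Route 6 $93k) loses 106.
Checked against all permutations: $540k is optimal.
Flint's own top route is Route 7 ($110k), but forcing Flint→Route 7 and reassigning the rest optimally gives only $522k — worse by 18.

Flint receives Route 3.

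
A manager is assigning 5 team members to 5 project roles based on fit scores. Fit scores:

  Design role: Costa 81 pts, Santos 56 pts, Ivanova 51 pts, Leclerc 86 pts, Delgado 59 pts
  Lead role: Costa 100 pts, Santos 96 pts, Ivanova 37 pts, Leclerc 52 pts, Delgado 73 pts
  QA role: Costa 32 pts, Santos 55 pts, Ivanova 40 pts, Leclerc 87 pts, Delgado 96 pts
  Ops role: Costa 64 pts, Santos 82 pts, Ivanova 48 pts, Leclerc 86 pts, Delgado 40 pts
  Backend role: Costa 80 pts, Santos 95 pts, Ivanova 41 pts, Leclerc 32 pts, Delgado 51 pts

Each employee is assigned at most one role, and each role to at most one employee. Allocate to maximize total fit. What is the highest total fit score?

Optimal: Costa→Lead role (100 pts), Santos→Backend role (95 pts), Ivanova→Design role (51 pts), Leclerc→Ops role (86 pts), Delgado→QA role (96 pts) — total 100+95+51+86+96 = 428 pts.
Next-best assignment: Costa→Lead role, Santos→Backend role, Ivanova→Ops role, Leclerc→Design role, Delgado→QA role = 425 pts.
Swapping Ivanova↔Delgado (Ivanova→QA role 40 pts, Delgado→Design role 59 pts) loses 48.
Checked against all permutations: 428 pts is optimal.

Maximum total: 428 pts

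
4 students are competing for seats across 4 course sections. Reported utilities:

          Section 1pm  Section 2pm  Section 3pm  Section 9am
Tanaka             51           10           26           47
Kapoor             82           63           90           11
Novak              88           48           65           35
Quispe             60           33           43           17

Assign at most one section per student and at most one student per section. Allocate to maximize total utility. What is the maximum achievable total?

This is a one-to-one assignment (maximum-weight bipartite matching).
Optimal: Tanaka→Section 9am (47 points), Kapoor→Section 3pm (90 points), Novak→Section 1pm (88 points), Quispe→Section 2pm (33 points) — total 47+90+88+33 = 258 points.
No other one-to-one assignment exceeds 258 points.

Max total: 258 points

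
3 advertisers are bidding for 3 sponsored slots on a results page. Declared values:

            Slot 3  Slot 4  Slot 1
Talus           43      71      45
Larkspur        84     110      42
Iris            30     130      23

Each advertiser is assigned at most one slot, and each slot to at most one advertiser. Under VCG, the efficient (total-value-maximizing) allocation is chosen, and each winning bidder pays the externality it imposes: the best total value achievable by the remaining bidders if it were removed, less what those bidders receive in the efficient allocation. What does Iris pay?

Iris pays $26.

Efficient allocation: Talus→Slot 1 ($45), Larkspur→Slot 3 ($84), Iris→Slot 4 ($130); total welfare W = $259.
Iris receives Slot 4 at value $130, so the others get W − 130 = $129.
Without Iris: best allocation of the remaining 2 bidders over all 3 slots is Talus→Slot 4 ($71), Larkspur→Slot 3 ($84), total $155.
VCG payment = (others' best without Iris) − (others' welfare with Iris) = 155 − 129 = $26.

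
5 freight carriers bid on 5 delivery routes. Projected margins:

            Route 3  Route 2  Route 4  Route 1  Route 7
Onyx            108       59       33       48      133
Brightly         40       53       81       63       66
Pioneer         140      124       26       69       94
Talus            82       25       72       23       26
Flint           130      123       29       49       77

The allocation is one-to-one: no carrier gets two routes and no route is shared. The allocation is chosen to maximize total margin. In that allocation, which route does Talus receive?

Talus receives Route 4.

This is the linear assignment problem.
Optimal: Onyx→Route 7 ($133k), Brightly→Route 1 ($63k), Pioneer→Route 3 ($140k), Talus→Route 4 ($72k), Flint→Route 2 ($123k) — total 133+63+140+72+123 = $531k.
Row-greedy (each carrier in turn takes its best remaining route) gives $428k, worse by 103.
Next-best assignment: Onyx→Route 7, Brightly→Route 1, Pioneer→Route 2, Talus→Route 4, Flint→Route 3 = $522k.
Swapping Onyx↔Pioneer (Onyx→Route 3 $108k, Pioneer→Route 7 $94k) loses 71.
Talus's own top route is Route 3 ($82k), but forcing Talus→Route 3 and reassigning the rest optimally gives only $488k — worse by 43.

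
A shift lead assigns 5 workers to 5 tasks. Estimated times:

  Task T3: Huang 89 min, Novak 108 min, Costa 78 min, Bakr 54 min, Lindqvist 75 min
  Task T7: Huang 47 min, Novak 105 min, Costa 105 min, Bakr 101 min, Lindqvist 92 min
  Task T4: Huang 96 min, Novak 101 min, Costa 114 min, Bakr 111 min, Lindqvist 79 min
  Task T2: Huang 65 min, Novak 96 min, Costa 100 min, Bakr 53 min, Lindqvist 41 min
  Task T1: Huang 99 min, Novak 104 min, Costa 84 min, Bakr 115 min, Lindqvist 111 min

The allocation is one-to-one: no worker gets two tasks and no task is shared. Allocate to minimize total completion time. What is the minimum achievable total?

Optimal: Huang→Task T7 (47 min), Novak→Task T4 (101 min), Costa→Task T1 (84 min), Bakr→Task T3 (54 min), Lindqvist→Task T2 (41 min) — total 47+101+84+54+41 = 327 min.
Column-greedy (each task in turn goes to its cheapest remaining worker) gives 360 min, worse by 33.
No other one-to-one assignment undercuts 327 min.

Min total: 327 min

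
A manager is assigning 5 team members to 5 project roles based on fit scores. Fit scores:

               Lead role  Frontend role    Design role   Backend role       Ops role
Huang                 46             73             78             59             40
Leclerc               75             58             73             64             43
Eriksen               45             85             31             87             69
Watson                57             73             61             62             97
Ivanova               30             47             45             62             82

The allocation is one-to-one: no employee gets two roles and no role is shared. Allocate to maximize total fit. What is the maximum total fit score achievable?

Maximum total: 397 pts

Optimal: Huang→Design role (78 pts), Leclerc→Lead role (75 pts), Eriksen→Frontend role (85 pts), Watson→Ops role (97 pts), Ivanova→Backend role (62 pts) — total 78+75+85+97+62 = 397 pts.
Column-greedy (each role in turn goes to its best remaining employee) gives 382 pts, worse by 15.
Swapping Leclerc↔Ivanova (Leclerc→Backend role 64 pts, Ivanova→Lead role 30 pts) loses 43.
Checked against all permutations: 397 pts is optimal.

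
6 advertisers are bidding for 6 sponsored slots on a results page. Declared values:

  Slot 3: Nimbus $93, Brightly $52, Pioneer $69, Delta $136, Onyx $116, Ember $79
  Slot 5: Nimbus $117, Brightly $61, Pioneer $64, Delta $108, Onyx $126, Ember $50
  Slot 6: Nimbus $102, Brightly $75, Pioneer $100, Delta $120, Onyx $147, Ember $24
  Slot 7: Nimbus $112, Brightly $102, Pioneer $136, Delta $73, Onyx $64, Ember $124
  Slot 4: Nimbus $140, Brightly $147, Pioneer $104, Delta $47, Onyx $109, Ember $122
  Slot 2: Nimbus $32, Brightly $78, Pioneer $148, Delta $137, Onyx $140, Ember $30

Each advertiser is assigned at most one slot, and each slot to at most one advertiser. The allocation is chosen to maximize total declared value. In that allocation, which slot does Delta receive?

Delta receives Slot 3.

Optimal: Nimbus→Slot 5 ($117), Brightly→Slot 4 ($147), Pioneer→Slot 2 ($148), Delta→Slot 3 ($136), Onyx→Slot 6 ($147), Ember→Slot 7 ($124) — total 117+147+148+136+147+124 = $819.
Column-greedy (each slot in turn goes to its best remaining advertiser) gives $677, worse by 142.
Next-best assignment: Nimbus→Slot 6, Brightly→Slot 4, Pioneer→Slot 2, Delta→Slot 3, Onyx→Slot 5, Ember→Slot 7 = $783.
Checked against all permutations: $819 is optimal.
Delta's own top slot is Slot 2 ($137), but forcing Delta→Slot 2 and reassigning the rest optimally gives only $763 — worse by 56.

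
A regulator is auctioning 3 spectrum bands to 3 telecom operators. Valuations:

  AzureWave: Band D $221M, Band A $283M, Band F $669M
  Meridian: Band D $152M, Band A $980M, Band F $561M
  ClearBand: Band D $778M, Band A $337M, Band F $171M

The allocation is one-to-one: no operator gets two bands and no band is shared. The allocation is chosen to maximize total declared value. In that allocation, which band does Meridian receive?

Meridian receives Band A.

This is the linear assignment problem.
Optimal: AzureWave→Band F ($669M), Meridian→Band A ($980M), ClearBand→Band D ($778M) — total 669+980+778 = $2427M.
Next-best assignment: AzureWave→Band A, Meridian→Band F, ClearBand→Band D = $1622M.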